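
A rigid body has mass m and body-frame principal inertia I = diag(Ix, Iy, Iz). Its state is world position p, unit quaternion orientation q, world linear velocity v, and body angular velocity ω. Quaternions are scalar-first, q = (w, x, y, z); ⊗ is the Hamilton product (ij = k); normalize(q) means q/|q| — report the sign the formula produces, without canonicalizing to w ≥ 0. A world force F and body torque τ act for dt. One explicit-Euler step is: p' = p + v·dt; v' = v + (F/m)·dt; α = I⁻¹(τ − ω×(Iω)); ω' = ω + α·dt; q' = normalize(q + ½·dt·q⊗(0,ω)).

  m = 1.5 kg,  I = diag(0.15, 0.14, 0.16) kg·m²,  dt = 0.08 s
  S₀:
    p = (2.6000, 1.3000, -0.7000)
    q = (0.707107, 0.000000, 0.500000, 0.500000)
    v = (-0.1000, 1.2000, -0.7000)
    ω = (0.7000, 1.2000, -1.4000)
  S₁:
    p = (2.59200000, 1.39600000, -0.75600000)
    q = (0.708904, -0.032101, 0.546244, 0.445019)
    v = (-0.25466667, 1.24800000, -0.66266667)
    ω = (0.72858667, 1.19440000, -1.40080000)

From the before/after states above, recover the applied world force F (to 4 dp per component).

F = (-2.9000, 0.9000, 0.7000)

velocity change Δv = (-0.15466667, 0.04800000, 0.03733333)
F = m·Δv/dt = (-2.9000, 0.9000, 0.7000)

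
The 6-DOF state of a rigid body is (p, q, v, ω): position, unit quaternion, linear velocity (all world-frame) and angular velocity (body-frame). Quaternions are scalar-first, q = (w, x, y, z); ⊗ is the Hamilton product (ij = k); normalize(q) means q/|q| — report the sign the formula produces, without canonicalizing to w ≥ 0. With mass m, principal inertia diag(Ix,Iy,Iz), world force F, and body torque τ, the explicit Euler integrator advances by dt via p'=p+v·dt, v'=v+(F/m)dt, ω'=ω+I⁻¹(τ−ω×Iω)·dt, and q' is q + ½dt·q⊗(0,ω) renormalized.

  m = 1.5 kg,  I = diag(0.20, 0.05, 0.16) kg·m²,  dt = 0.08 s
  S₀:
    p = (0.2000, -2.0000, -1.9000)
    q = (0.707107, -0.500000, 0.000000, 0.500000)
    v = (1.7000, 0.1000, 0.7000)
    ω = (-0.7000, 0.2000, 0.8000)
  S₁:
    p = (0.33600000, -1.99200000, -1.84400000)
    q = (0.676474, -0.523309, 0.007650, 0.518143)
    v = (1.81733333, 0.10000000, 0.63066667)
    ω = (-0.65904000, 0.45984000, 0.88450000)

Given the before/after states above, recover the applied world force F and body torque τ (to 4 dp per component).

F = (2.2000, 0.0000, -1.3000)
τ = (0.1200, 0.1400, 0.1900)

rate change Δω = (0.04096000, 0.25984000, 0.08450000)
τ = I·(Δω/dt) + ω₀×(Iω₀) = (0.1200, 0.1400, 0.1900)
v₁ − v₀ = (0.11733333, 0.00000000, -0.06933333)
m·(v₁−v₀)/dt = (2.2000, 0.0000, -1.3000)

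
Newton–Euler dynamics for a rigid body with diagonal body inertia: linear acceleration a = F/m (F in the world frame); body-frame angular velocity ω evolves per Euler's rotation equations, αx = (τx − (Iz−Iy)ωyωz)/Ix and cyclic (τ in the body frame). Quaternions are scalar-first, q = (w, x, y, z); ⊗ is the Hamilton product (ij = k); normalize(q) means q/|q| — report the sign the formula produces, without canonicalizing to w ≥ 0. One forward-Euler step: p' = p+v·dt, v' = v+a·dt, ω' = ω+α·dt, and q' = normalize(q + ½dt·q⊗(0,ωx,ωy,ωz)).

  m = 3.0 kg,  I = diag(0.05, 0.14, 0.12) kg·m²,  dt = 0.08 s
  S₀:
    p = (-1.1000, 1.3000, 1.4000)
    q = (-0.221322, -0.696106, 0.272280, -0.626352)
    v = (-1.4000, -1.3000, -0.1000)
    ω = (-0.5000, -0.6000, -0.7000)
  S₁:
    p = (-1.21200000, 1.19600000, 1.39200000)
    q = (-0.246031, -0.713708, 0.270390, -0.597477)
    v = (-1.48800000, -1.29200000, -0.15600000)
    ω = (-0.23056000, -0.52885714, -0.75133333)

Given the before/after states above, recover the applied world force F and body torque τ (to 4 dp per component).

F = (-3.3000, 0.3000, -2.1000)
τ = (0.1600, 0.1000, -0.0500)

ω₁ − ω₀ = (0.26944000, 0.07114286, -0.05133333)
applied torque τ = (0.1600, 0.1000, -0.0500)
velocity change Δv = (-0.08800000, 0.00800000, -0.05600000)
F = m·Δv/dt = (-3.3000, 0.3000, -2.1000)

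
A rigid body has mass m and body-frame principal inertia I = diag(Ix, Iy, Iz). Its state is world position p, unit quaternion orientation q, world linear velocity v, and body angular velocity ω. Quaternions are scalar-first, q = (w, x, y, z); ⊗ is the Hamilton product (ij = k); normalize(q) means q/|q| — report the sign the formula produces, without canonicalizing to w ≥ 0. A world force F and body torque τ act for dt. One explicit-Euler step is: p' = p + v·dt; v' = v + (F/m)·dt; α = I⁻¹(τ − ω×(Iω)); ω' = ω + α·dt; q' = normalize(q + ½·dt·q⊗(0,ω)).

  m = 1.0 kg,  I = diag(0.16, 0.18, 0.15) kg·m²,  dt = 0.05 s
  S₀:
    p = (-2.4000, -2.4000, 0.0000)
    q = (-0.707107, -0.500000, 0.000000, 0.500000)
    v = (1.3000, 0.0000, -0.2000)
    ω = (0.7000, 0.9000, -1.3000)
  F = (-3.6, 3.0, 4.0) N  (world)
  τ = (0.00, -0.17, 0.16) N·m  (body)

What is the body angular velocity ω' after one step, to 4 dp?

ω' = (0.6890, 0.8553, -1.2509)

precession coupling ω×(Iω) = (0.0351, -0.0091, 0.0126)
angular accel α = (-0.2194, -0.8939, 0.9827)
ω' = ω + α·dt = (0.6890, 0.8553, -1.2509)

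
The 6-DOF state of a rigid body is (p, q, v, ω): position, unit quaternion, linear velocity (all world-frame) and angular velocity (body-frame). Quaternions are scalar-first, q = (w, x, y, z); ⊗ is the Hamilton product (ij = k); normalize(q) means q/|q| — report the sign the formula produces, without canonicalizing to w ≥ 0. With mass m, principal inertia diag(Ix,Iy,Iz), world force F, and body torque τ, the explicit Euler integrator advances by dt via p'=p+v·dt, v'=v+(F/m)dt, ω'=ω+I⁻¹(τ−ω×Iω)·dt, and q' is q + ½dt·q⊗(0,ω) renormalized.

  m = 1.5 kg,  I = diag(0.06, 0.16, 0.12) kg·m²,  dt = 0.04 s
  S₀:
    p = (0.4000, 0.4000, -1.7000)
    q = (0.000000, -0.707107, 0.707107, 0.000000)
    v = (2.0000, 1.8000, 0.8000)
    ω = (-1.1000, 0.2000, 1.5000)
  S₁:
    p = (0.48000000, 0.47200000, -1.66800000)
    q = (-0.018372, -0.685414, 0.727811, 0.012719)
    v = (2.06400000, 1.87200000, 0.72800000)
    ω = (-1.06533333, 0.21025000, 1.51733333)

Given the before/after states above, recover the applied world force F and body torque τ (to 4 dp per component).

F = (2.4000, 2.7000, -2.7000)
τ = (0.0400, 0.1400, 0.0300)

ω₁ − ω₀ = (0.03466667, 0.01025000, 0.01733333)
gyro term ω₀×Iω₀ = (-0.0120, 0.0990, -0.0220)
τ = I·(Δω/dt) + ω₀×(Iω₀) = (0.0400, 0.1400, 0.0300)
v₁ − v₀ = (0.06400000, 0.07200000, -0.07200000)
m·(v₁−v₀)/dt = (2.4000, 2.7000, -2.7000)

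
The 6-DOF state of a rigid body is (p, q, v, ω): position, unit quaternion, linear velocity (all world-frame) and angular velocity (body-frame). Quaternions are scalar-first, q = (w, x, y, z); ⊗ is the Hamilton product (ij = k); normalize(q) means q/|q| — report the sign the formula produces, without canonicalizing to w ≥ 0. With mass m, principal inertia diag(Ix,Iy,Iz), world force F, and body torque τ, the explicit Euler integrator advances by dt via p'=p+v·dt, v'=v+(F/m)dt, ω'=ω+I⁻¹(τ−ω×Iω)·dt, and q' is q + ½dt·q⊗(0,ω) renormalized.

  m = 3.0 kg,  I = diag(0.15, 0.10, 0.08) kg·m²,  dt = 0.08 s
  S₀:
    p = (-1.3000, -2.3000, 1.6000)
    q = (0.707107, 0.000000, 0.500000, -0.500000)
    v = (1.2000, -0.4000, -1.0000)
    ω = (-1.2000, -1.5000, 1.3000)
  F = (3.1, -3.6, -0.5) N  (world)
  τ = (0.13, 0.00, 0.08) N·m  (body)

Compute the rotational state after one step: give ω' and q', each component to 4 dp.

ω' = (-1.1515, -1.4126, 1.4700)
q' = (0.7598, -0.0378, 0.4795, -0.4374)

precession coupling ω×(Iω) = (0.0390, -0.1092, -0.0900)
α = I⁻¹(τ − ω×Iω) = (0.6067, 1.0920, 2.1250)
new body rate ω' = (-1.1515, -1.4126, 1.4700)
Hamilton product q⊗(0,ω) = (1.4000000, -0.9485284, -0.4606605, 1.5192391)
q' = normalize(q + ½dt·q⊗(0,ω)) = (0.7598, -0.0378, 0.4795, -0.4374)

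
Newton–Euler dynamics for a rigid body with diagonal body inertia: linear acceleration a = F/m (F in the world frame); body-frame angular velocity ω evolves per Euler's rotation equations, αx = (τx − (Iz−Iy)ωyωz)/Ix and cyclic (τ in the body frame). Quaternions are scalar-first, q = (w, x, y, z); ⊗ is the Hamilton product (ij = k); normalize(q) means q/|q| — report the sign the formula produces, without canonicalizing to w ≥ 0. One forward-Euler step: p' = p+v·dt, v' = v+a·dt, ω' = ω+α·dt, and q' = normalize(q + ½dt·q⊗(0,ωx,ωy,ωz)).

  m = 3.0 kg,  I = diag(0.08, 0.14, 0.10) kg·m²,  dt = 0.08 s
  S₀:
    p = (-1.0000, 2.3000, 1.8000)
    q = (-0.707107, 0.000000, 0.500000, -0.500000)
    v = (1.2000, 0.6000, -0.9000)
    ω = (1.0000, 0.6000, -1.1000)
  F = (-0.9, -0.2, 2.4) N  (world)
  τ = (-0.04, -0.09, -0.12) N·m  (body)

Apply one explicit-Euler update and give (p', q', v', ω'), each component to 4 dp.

p' = (-0.9040, 2.3480, 1.7280)
q' = (-0.7396, -0.0382, 0.4621, -0.4879)
v' = (1.1760, 0.5947, -0.8360)
ω' = (0.9336, 0.5360, -1.2248)

p + v·dt = (-0.9040, 2.3480, 1.7280)
new velocity v' = (1.1760, 0.5947, -0.8360)
precession coupling ω×(Iω) = (0.0264, 0.0220, 0.0360)
α = I⁻¹(τ − ω×Iω) = (-0.8300, -0.8000, -1.5600)
ω + α·dt = (0.9336, 0.5360, -1.2248)
Hamilton product q⊗(0,ω) = (-0.8500000, -0.9571070, -0.9242642, 0.2778177)
updated quaternion q' = (-0.7396, -0.0382, 0.4621, -0.4879)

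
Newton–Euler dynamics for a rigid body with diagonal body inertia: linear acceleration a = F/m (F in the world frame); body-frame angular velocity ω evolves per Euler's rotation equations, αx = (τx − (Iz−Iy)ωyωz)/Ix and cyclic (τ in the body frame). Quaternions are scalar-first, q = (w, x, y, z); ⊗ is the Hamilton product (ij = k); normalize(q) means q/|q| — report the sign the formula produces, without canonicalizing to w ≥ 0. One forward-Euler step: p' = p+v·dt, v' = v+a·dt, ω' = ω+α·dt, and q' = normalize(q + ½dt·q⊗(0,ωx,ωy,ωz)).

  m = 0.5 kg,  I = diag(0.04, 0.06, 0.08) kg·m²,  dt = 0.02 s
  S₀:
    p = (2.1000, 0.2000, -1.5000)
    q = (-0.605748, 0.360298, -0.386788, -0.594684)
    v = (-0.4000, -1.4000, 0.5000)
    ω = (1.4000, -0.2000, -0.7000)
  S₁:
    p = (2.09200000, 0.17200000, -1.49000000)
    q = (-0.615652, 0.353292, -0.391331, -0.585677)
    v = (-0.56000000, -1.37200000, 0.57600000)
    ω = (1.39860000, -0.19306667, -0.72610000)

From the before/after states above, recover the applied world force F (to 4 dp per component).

velocity change Δv = (-0.16000000, 0.02800000, 0.07600000)
m·(v₁−v₀)/dt = (-4.0000, 0.7000, 1.9000)

F = (-4.0000, 0.7000, 1.9000)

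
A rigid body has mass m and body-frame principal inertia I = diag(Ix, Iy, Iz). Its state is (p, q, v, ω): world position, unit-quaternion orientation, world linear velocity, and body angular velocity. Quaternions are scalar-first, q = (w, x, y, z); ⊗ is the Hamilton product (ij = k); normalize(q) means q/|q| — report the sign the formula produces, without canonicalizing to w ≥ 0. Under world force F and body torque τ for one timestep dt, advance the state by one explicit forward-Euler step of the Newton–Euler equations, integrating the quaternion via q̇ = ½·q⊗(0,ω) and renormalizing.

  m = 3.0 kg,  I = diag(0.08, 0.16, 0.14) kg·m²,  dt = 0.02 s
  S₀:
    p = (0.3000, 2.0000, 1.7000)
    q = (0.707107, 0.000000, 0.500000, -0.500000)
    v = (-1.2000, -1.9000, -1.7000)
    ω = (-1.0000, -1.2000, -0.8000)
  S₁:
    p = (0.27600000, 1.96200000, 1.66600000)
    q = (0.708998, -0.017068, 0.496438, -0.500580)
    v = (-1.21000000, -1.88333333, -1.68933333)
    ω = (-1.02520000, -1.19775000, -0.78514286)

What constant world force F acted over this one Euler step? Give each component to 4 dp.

F = (-1.5000, 2.5000, 1.6000)

Δv = v₁−v₀ = (-0.01000000, 0.01666667, 0.01066667)
m·(v₁−v₀)/dt = (-1.5000, 2.5000, 1.6000)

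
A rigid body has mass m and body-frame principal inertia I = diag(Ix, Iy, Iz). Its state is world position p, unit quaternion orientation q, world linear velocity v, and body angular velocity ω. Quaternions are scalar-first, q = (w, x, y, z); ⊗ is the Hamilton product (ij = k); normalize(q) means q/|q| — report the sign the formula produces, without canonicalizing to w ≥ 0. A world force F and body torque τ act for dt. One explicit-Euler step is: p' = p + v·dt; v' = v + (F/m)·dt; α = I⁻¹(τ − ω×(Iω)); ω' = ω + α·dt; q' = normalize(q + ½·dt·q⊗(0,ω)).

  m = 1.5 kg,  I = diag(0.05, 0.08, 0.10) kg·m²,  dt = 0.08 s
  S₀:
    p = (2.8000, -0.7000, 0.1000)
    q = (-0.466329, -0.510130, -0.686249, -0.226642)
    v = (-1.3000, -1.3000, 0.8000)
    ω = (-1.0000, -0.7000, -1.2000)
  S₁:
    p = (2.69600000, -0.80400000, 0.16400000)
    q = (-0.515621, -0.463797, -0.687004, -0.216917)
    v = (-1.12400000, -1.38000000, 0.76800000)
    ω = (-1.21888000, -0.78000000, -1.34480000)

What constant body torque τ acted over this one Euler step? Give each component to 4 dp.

ω₁ − ω₀ = (-0.21888000, -0.08000000, -0.14480000)
ω₀×(Iω₀) = (0.0168, -0.0600, 0.0210)
τ = I·(Δω/dt) + ω₀×(Iω₀) = (-0.1200, -0.1400, -0.1600)

τ = (-0.1200, -0.1400, -0.1600)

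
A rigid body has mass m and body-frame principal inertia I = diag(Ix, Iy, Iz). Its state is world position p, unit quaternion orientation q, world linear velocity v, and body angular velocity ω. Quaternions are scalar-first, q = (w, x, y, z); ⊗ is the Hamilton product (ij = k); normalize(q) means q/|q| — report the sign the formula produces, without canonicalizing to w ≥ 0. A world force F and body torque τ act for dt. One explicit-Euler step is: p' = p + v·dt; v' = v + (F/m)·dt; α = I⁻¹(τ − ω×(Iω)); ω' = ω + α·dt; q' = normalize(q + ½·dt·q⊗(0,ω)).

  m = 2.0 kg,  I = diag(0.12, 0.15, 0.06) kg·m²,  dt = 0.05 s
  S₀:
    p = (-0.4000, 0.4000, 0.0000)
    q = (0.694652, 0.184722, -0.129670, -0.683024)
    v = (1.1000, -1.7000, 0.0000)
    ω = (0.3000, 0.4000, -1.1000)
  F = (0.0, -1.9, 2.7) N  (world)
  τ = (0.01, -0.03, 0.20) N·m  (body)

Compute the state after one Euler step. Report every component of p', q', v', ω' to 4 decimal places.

p' = (-0.3450, 0.3150, 0.0000)
q' = (0.6755, 0.2002, -0.1227, -0.6990)
v' = (1.1000, -1.7475, 0.0675)
ω' = (0.2877, 0.3966, -0.9363)

p' = p + v·dt = (-0.3450, 0.3150, 0.0000)
new velocity v' = (1.1000, -1.7475, 0.0675)
(τ − ω×Iω)/I = (-0.2467, -0.0680, 3.2733)
new body rate ω' = (0.2877, 0.3966, -0.9363)
2q̇ = q⊗(0,ω) = (-0.7548750, 0.6242422, 0.2761478, -0.6513274)
q' = normalize(q + ½dt·q⊗(0,ω)) = (0.6755, 0.2002, -0.1227, -0.6990)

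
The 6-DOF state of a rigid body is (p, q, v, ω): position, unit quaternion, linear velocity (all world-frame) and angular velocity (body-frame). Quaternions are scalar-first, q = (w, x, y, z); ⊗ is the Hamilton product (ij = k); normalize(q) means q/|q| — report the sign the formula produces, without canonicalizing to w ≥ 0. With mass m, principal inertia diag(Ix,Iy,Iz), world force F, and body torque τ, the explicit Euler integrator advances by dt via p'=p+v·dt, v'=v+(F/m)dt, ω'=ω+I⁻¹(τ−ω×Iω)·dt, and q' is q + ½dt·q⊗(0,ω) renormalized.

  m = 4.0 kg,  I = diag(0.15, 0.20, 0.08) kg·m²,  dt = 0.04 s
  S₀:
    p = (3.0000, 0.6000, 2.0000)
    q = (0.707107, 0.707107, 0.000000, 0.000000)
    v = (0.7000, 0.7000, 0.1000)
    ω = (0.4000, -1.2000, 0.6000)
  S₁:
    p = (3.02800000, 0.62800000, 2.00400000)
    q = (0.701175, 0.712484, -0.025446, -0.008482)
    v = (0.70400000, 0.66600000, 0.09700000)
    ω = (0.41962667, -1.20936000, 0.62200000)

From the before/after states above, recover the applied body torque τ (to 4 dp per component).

Δω = ω₁−ω₀ = (0.01962667, -0.00936000, 0.02200000)
precession coupling = (0.0864, 0.0168, -0.0240)
τ = I·(Δω/dt) + ω₀×(Iω₀) = (0.1600, -0.0300, 0.0200)

τ = (0.1600, -0.0300, 0.0200)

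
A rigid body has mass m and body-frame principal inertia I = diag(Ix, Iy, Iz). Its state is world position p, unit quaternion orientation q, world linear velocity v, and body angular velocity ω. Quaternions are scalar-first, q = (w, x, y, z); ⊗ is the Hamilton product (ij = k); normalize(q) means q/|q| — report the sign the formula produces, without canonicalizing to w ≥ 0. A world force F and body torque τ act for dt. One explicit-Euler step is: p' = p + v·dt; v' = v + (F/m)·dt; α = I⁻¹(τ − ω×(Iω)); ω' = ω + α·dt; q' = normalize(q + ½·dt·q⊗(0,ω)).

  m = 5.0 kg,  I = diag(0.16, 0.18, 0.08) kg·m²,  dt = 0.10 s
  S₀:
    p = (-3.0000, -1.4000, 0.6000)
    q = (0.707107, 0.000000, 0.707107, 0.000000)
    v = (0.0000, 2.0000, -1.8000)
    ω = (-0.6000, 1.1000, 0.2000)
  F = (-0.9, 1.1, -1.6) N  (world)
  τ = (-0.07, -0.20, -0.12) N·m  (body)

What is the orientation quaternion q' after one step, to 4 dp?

Hamilton product q⊗(0,ω) = (-0.7778177, -0.2828428, 0.7778177, 0.5656856)
q' = normalize(q + ½dt·q⊗(0,ω)) = (0.6669, -0.0141, 0.7445, 0.0282)

q' = (0.6669, -0.0141, 0.7445, 0.0282)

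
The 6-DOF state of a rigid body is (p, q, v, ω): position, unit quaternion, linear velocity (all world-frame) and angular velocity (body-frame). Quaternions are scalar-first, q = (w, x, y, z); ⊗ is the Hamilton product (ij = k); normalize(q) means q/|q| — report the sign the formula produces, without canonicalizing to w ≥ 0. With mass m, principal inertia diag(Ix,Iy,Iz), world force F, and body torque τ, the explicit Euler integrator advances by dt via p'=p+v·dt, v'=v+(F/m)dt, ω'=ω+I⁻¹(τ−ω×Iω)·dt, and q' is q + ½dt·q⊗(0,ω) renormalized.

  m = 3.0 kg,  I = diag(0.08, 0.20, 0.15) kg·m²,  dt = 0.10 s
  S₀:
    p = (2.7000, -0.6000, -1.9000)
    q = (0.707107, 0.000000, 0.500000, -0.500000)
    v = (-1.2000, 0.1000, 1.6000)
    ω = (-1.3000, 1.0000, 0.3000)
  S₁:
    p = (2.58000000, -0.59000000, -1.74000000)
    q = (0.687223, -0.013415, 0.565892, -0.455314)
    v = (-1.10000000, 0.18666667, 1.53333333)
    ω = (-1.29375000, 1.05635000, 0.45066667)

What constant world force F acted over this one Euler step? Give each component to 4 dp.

F = (3.0000, 2.6000, -2.0000)

v₁ − v₀ = (0.10000000, 0.08666667, -0.06666667)
m·(v₁−v₀)/dt = (3.0000, 2.6000, -2.0000)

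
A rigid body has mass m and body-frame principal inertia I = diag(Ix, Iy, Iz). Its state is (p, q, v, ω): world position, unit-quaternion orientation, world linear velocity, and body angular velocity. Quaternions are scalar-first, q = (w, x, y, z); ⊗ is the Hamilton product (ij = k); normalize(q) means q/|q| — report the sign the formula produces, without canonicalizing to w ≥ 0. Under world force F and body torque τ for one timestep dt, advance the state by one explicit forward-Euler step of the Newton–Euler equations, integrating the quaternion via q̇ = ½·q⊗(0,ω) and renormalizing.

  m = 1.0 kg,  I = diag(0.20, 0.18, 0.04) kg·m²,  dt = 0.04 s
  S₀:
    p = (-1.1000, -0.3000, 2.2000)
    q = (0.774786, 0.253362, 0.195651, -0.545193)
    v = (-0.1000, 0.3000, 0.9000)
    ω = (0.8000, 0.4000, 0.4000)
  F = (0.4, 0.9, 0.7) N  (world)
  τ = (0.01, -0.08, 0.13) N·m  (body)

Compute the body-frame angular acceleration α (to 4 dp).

gyro term ω×Iω = (-0.0224, 0.0512, -0.0064)
angular accel α = (0.1620, -0.7289, 3.4100)

α = (0.1620, -0.7289, 3.4100)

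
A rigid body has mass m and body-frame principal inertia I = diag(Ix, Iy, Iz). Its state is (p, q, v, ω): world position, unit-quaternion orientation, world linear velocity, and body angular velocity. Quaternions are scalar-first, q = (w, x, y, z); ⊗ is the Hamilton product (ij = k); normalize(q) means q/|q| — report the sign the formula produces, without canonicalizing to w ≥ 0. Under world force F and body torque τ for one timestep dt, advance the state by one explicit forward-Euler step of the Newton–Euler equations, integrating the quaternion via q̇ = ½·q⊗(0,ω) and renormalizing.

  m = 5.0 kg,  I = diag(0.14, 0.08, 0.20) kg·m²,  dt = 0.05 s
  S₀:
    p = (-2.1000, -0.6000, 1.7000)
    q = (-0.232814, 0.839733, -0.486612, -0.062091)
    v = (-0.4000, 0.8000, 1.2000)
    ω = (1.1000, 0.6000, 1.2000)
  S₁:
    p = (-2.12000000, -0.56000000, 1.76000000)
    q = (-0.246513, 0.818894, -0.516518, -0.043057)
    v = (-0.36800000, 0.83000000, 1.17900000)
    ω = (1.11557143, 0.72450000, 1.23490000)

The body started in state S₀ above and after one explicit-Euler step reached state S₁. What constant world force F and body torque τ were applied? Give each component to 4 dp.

rate change Δω = (0.01557143, 0.12450000, 0.03490000)
τ = I·(Δω/dt) + ω₀×(Iω₀) = (0.1300, 0.1200, 0.1000)
v₁ − v₀ = (0.03200000, 0.03000000, -0.02100000)
applied force F = (3.2000, 3.0000, -2.1000)

F = (3.2000, 3.0000, -2.1000)
τ = (0.1300, 0.1200, 0.1000)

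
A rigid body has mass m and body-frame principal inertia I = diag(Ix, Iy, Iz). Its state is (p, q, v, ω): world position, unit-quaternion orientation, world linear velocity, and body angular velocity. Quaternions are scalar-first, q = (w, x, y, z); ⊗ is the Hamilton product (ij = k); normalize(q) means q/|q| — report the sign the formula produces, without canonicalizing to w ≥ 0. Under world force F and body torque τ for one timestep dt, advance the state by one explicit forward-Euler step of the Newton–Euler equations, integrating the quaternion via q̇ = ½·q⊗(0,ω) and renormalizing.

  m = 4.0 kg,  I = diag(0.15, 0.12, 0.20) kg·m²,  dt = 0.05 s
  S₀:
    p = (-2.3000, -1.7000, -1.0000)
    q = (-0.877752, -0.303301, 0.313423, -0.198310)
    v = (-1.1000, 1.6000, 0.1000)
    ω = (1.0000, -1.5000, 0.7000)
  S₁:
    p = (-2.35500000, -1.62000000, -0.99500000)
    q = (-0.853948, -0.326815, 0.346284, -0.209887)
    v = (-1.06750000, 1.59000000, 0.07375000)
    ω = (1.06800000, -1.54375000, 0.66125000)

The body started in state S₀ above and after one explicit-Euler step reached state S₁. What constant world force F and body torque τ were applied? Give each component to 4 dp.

F = (2.6000, -0.8000, -2.1000)
τ = (0.1200, -0.1400, -0.1100)

v₁ − v₀ = (0.03250000, -0.01000000, -0.02625000)
m·(v₁−v₀)/dt = (2.6000, -0.8000, -2.1000)
Δω = ω₁−ω₀ = (0.06800000, -0.04375000, -0.03875000)
gyro term ω₀×Iω₀ = (-0.0840, -0.0350, 0.0450)
I·α + gyro = (0.1200, -0.1400, -0.1100)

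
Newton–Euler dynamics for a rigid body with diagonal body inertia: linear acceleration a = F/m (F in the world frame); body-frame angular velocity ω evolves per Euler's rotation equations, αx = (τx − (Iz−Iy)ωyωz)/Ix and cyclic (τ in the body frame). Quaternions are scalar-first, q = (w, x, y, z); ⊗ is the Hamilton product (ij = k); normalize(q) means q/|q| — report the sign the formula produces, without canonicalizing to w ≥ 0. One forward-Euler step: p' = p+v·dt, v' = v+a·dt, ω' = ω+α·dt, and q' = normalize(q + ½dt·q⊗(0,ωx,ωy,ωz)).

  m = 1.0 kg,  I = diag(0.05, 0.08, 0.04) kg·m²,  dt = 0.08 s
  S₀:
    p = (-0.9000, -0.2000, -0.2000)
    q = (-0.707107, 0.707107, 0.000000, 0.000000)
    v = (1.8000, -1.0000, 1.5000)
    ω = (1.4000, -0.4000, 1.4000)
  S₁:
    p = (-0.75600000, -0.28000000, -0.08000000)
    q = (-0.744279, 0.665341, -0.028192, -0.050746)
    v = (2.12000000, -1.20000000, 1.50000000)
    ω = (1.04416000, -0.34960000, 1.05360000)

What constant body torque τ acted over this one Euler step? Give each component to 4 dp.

rate change Δω = (-0.35584000, 0.05040000, -0.34640000)
τ = I·(Δω/dt) + ω₀×(Iω₀) = (-0.2000, 0.0700, -0.1900)

τ = (-0.2000, 0.0700, -0.1900)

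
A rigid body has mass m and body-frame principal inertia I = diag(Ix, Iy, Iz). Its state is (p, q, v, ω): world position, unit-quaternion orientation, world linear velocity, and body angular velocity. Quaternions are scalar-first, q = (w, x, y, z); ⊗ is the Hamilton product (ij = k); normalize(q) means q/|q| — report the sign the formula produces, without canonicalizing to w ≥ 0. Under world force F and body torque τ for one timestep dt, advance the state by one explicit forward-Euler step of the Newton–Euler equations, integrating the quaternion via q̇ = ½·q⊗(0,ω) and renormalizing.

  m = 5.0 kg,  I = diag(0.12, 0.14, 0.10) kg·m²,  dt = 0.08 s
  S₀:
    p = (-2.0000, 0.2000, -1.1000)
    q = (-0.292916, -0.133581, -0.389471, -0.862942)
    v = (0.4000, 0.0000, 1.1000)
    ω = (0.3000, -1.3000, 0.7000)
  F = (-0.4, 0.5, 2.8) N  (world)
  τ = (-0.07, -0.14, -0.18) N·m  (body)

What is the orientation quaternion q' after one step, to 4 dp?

q' = (-0.2869, -0.1925, -0.3802, -0.8580)

q⊗(0,ω) = (0.1378214, -1.4823291, 0.2154149, 0.0854554)
updated quaternion q' = (-0.2869, -0.1925, -0.3802, -0.8580)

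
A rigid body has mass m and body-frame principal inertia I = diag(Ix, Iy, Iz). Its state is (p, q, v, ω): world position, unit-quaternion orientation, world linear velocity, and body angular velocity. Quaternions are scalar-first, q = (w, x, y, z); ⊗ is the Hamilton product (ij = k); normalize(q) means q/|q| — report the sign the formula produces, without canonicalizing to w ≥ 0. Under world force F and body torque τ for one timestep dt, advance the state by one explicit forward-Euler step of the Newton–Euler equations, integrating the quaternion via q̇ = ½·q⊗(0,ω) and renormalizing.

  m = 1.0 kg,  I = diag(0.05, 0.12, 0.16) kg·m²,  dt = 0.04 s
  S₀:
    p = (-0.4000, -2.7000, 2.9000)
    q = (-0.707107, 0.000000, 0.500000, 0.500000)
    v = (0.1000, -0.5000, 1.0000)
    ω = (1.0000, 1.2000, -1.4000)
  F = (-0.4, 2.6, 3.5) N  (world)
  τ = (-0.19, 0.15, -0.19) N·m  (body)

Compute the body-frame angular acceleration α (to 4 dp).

α = (-2.4560, -0.0333, -1.7125)

ω×(Iω) gyroscopic = (-0.0672, 0.1540, 0.0840)
α = I⁻¹(τ − ω×Iω) = (-2.4560, -0.0333, -1.7125)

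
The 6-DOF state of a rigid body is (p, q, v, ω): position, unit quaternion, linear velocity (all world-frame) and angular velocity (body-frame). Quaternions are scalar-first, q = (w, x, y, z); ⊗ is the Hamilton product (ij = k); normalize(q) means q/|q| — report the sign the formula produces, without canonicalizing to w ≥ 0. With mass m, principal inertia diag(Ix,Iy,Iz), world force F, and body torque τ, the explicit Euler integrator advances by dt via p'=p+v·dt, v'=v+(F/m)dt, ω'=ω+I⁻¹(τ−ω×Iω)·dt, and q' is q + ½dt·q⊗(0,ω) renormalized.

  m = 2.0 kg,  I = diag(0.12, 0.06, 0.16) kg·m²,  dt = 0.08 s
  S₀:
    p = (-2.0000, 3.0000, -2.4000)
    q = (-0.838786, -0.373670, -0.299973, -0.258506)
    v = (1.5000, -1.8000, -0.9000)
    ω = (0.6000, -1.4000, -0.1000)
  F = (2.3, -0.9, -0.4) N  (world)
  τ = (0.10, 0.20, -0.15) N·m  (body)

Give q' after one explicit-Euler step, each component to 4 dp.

q' = (-0.8461, -0.4063, -0.2602, -0.2266)

Hamilton product q⊗(0,ω) = (-0.2216108, -0.8351827, 0.9818298, 0.7870004)
updated quaternion q' = (-0.8461, -0.4063, -0.2602, -0.2266)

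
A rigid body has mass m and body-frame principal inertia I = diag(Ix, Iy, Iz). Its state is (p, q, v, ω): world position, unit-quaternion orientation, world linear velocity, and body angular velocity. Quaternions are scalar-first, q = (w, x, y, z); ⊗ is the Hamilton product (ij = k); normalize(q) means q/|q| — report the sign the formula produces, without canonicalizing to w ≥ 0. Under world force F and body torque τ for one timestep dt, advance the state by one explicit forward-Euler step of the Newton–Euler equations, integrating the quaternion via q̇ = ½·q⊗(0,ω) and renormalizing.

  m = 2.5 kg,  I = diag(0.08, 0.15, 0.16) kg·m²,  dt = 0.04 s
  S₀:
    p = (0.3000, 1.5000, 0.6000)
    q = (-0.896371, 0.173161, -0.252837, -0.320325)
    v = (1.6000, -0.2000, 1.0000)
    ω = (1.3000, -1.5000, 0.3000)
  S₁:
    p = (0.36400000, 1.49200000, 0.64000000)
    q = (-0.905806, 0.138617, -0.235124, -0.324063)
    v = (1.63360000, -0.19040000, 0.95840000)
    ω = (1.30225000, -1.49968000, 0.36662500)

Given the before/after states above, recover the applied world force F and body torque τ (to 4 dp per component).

rate change Δω = (0.00225000, 0.00032000, 0.06662500)
τ = I·(Δω/dt) + ω₀×(Iω₀) = (0.0000, -0.0300, 0.1300)
v₁ − v₀ = (0.03360000, 0.00960000, -0.04160000)
applied force F = (2.1000, 0.6000, -2.6000)

F = (2.1000, 0.6000, -2.6000)
τ = (0.0000, -0.0300, 0.1300)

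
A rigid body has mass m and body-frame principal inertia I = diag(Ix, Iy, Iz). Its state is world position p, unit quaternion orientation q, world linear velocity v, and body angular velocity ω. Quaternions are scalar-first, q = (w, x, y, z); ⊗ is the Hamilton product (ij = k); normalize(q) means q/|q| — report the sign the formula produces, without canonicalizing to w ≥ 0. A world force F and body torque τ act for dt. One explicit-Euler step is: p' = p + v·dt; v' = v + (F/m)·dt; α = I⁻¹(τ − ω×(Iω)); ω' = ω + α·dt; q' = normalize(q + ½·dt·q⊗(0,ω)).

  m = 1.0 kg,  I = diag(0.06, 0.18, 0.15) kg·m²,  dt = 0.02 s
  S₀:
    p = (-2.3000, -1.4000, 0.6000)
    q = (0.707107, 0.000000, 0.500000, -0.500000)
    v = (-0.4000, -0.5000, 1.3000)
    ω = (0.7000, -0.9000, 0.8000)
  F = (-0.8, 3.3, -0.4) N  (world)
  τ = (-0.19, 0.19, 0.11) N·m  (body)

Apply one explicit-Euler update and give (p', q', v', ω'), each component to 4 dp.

p' = (-2.3080, -1.4100, 0.6260)
q' = (0.7155, 0.0044, 0.4901, -0.4978)
v' = (-0.4160, -0.4340, 1.2920)
ω' = (0.6295, -0.8733, 0.8247)

angular accel α = (-3.5267, 1.3356, 1.2373)
new body rate ω' = (0.6295, -0.8733, 0.8247)
Hamilton product q⊗(0,ω) = (0.8500000, 0.4449749, -0.9863963, 0.2156856)
updated quaternion q' = (0.7155, 0.0044, 0.4901, -0.4978)
a = F/m = (-0.8000, 3.3000, -0.4000)
p' = p + v·dt = (-2.3080, -1.4100, 0.6260)
new velocity v' = (-0.4160, -0.4340, 1.2920)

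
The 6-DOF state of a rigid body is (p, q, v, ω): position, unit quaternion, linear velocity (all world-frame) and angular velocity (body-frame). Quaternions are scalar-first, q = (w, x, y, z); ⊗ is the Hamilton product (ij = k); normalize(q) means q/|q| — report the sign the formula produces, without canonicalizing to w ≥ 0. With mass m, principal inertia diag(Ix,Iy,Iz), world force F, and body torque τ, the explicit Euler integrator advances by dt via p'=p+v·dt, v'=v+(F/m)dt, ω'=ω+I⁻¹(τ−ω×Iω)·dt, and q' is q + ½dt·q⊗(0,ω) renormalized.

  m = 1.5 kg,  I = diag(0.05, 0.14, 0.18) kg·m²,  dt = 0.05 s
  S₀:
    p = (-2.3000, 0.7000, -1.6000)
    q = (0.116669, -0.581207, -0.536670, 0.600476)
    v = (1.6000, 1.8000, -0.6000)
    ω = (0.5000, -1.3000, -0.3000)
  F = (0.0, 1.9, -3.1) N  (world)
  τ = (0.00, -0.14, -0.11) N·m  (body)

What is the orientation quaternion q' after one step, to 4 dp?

q' = (0.1109, -0.5559, -0.5370, 0.6248)

q⊗(0,ω) = (-0.2269247, 0.9999543, -0.0257938, 0.9889034)
q' = normalize(q + ½dt·q⊗(0,ω)) = (0.1109, -0.5559, -0.5370, 0.6248)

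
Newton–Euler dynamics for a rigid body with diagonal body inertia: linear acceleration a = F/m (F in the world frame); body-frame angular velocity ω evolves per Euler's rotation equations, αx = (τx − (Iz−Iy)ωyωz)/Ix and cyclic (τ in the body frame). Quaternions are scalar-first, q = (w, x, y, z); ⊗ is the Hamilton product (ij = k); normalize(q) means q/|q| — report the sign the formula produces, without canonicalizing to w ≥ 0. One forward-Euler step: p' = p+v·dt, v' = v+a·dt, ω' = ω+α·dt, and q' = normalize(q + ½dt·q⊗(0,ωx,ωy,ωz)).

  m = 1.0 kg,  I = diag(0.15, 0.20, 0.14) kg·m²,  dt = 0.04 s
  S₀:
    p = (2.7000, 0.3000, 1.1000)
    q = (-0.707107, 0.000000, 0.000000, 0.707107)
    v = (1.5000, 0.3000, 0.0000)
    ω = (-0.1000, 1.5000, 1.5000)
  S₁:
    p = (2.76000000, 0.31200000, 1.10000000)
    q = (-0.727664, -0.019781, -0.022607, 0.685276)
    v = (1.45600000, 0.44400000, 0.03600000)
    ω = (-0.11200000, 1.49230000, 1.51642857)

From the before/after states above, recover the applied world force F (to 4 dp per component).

F = (-1.1000, 3.6000, 0.9000)

Δv = v₁−v₀ = (-0.04400000, 0.14400000, 0.03600000)
applied force F = (-1.1000, 3.6000, 0.9000)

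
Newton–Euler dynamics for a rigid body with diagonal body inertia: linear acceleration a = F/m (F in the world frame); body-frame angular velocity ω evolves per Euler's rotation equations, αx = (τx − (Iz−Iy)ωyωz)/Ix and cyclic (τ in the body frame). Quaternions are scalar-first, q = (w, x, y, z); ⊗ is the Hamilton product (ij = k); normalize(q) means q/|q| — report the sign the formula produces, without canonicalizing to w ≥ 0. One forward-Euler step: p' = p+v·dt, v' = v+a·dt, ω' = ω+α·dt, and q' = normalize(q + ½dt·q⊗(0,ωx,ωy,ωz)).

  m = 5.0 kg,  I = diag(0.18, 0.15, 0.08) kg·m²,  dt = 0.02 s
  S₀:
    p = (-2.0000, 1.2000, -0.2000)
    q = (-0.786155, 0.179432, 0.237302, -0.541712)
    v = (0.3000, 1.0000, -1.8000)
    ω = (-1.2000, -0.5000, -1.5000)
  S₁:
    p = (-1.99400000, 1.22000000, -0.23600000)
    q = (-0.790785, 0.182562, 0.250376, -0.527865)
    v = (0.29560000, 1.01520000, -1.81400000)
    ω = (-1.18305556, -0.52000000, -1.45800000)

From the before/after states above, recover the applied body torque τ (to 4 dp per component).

τ = (0.1000, 0.0300, 0.1500)

Δω = ω₁−ω₀ = (0.01694444, -0.02000000, 0.04200000)
I·α + gyro = (0.1000, 0.0300, 0.1500)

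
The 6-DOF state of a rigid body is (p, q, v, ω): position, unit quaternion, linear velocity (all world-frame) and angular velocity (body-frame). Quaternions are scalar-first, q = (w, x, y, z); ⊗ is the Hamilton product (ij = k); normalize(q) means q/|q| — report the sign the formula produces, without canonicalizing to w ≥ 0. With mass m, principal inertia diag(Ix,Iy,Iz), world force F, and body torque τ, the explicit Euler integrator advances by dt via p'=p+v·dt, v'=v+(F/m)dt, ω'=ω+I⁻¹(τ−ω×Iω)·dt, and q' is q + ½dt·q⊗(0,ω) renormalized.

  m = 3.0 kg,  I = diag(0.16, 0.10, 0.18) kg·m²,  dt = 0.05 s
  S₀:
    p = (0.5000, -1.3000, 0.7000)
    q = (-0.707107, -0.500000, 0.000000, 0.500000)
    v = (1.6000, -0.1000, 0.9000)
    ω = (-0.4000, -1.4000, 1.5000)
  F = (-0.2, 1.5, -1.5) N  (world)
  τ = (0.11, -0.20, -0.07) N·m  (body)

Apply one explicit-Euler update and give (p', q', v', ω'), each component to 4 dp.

linear accel F/m = (-0.0667, 0.5000, -0.5000)
new position p' = (0.5800, -1.3050, 0.7450)
v + (F/m)dt = (1.5967, -0.0750, 0.8750)
ω×(Iω) gyroscopic = (-0.1680, 0.0120, -0.0336)
(τ − ω×Iω)/I = (1.7375, -2.1200, -0.2022)
new body rate ω' = (-0.3131, -1.5060, 1.4899)
q⊗(0,ω) = (-0.9500000, 0.9828428, 1.5399498, -0.3606605)
updated quaternion q' = (-0.7299, -0.4748, 0.0384, 0.4903)

p' = (0.5800, -1.3050, 0.7450)
q' = (-0.7299, -0.4748, 0.0384, 0.4903)
v' = (1.5967, -0.0750, 0.8750)
ω' = (-0.3131, -1.5060, 1.4899)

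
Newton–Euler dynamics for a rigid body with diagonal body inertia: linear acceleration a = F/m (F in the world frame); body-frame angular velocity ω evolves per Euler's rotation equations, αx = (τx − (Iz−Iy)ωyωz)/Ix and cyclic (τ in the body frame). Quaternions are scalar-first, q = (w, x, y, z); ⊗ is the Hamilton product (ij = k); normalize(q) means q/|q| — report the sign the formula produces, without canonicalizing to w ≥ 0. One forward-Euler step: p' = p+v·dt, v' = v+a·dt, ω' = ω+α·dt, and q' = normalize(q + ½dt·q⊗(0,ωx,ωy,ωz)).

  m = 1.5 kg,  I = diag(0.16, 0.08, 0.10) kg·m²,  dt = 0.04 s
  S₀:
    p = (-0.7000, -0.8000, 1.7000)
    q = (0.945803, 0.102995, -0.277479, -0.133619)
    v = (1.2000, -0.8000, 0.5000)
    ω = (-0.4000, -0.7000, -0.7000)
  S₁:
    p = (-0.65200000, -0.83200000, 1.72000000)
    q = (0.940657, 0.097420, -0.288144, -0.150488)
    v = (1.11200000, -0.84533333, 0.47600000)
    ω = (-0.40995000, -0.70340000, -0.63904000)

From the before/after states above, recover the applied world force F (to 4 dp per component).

F = (-3.3000, -1.7000, -0.9000)

Δv = v₁−v₀ = (-0.08800000, -0.04533333, -0.02400000)
applied force F = (-3.3000, -1.7000, -0.9000)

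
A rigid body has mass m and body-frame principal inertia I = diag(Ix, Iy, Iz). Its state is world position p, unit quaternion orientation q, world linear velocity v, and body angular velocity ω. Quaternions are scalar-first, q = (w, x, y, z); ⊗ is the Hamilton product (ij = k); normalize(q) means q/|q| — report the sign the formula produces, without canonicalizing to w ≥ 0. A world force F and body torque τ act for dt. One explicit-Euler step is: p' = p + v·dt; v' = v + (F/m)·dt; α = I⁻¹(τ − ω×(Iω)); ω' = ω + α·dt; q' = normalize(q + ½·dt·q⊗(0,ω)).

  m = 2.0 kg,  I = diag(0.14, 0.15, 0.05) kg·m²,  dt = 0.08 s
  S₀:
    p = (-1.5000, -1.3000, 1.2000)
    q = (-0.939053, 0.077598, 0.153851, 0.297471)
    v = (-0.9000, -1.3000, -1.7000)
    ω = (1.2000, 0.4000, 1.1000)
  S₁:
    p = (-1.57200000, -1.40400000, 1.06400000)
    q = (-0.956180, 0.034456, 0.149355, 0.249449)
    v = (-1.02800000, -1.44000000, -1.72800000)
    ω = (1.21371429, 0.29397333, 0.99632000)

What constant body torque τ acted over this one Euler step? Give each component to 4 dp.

Δω = ω₁−ω₀ = (0.01371429, -0.10602667, -0.10368000)
I·α + gyro = (-0.0200, -0.0800, -0.0600)

τ = (-0.0200, -0.0800, -0.0600)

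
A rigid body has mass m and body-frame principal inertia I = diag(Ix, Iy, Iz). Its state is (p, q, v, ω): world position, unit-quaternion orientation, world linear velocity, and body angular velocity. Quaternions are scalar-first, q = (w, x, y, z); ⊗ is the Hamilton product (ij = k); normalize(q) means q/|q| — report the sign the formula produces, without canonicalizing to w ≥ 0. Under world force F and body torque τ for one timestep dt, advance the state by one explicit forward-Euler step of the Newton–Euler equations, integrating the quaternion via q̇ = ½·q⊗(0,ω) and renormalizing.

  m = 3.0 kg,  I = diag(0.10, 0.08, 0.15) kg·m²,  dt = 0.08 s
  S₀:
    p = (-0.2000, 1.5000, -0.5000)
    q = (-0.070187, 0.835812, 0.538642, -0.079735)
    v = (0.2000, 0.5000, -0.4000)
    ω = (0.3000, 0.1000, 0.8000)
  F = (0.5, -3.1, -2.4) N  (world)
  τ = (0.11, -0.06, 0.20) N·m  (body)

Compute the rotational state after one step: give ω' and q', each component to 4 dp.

ω' = (0.3835, 0.0520, 0.9070)
q' = (-0.0798, 0.8520, 0.5104, -0.0851)

angular accel α = (1.0440, -0.6000, 1.3373)
ω' = ω + α·dt = (0.3835, 0.0520, 0.9070)
Hamilton product q⊗(0,ω) = (-0.2408198, 0.4178310, -0.6995888, -0.1341610)
updated quaternion q' = (-0.0798, 0.8520, 0.5104, -0.0851)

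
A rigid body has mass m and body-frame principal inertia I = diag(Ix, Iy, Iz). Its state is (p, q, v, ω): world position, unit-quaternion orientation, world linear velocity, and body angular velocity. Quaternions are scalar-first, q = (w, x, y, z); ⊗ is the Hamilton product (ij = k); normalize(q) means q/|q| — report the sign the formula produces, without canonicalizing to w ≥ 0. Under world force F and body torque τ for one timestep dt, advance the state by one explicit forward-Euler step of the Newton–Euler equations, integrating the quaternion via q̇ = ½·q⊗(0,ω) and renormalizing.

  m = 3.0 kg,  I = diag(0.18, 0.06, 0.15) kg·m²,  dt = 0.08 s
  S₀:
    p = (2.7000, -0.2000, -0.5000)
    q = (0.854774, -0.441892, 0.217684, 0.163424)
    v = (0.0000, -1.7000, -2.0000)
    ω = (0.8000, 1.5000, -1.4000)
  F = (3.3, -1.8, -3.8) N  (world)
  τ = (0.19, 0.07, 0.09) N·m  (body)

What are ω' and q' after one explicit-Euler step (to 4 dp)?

ω×(Iω) gyroscopic = (-0.1890, -0.0336, -0.1440)
α = I⁻¹(τ − ω×Iω) = (2.1056, 1.7267, 1.5600)
ω' = ω + α·dt = (0.9684, 1.6381, -1.2752)
Hamilton product q⊗(0,ω) = (0.2557812, 0.1339256, 0.7942514, -2.0336688)
q + ½dt·q⊗(0,ω), renormalized = (0.8617, -0.4349, 0.2485, 0.0818)

ω' = (0.9684, 1.6381, -1.2752)
q' = (0.8617, -0.4349, 0.2485, 0.0818)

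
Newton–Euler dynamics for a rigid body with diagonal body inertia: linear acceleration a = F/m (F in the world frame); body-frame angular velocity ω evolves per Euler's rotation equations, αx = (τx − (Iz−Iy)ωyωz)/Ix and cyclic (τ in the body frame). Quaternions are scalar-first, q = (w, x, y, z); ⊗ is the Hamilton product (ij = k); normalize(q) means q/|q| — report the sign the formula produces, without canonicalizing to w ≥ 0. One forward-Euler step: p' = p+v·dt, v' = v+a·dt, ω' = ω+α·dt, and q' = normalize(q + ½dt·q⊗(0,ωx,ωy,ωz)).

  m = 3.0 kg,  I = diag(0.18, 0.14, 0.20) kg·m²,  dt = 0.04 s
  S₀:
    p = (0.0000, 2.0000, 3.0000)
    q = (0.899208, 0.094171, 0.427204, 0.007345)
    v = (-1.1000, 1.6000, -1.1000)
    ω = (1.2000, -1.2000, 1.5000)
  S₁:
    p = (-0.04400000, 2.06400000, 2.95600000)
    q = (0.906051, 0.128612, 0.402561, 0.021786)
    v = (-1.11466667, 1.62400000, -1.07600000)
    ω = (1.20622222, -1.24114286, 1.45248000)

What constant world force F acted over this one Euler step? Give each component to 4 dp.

F = (-1.1000, 1.8000, 1.8000)

v₁ − v₀ = (-0.01466667, 0.02400000, 0.02400000)
applied force F = (-1.1000, 1.8000, 1.8000)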